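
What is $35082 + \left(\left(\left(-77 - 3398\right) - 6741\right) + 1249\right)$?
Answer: $26115$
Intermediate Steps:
$35082 + \left(\left(\left(-77 - 3398\right) - 6741\right) + 1249\right) = 35082 + \left(\left(-3475 - 6741\right) + 1249\right) = 35082 + \left(-10216 + 1249\right) = 35082 - 8967 = 26115$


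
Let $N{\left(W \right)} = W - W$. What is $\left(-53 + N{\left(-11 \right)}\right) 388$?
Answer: $-20564$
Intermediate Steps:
$N{\left(W \right)} = 0$
$\left(-53 + N{\left(-11 \right)}\right) 388 = \left(-53 + 0\right) 388 = \left(-53\right) 388 = -20564$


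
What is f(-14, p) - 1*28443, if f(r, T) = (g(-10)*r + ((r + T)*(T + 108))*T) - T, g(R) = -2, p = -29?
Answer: 70127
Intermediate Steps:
f(r, T) = -T - 2*r + T*(108 + T)*(T + r) (f(r, T) = (-2*r + ((r + T)*(T + 108))*T) - T = (-2*r + ((T + r)*(108 + T))*T) - T = (-2*r + ((108 + T)*(T + r))*T) - T = (-2*r + T*(108 + T)*(T + r)) - T = -T - 2*r + T*(108 + T)*(T + r))
f(-14, p) - 1*28443 = ((-29)**3 - 1*(-29) - 2*(-14) + 108*(-29)**2 - 14*(-29)**2 + 108*(-29)*(-14)) - 1*28443 = (-24389 + 29 + 28 + 108*841 - 14*841 + 43848) - 28443 = (-24389 + 29 + 28 + 90828 - 11774 + 43848) - 28443 = 98570 - 28443 = 70127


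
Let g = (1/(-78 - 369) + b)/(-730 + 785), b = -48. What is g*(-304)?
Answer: 6522928/24585 ≈ 265.32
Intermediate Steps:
g = -21457/24585 (g = (1/(-78 - 369) - 48)/(-730 + 785) = (1/(-447) - 48)/55 = (-1/447 - 48)*(1/55) = -21457/447*1/55 = -21457/24585 ≈ -0.87277)
g*(-304) = -21457/24585*(-304) = 6522928/24585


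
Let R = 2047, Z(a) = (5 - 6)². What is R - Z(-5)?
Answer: 2046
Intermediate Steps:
Z(a) = 1 (Z(a) = (-1)² = 1)
R - Z(-5) = 2047 - 1*1 = 2047 - 1 = 2046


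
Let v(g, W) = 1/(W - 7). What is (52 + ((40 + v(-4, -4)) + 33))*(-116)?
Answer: -159384/11 ≈ -14489.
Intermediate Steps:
v(g, W) = 1/(-7 + W)
(52 + ((40 + v(-4, -4)) + 33))*(-116) = (52 + ((40 + 1/(-7 - 4)) + 33))*(-116) = (52 + ((40 + 1/(-11)) + 33))*(-116) = (52 + ((40 - 1/11) + 33))*(-116) = (52 + (439/11 + 33))*(-116) = (52 + 802/11)*(-116) = (1374/11)*(-116) = -159384/11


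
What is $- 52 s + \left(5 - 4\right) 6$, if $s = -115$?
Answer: $5986$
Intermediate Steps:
$- 52 s + \left(5 - 4\right) 6 = \left(-52\right) \left(-115\right) + \left(5 - 4\right) 6 = 5980 + 1 \cdot 6 = 5980 + 6 = 5986$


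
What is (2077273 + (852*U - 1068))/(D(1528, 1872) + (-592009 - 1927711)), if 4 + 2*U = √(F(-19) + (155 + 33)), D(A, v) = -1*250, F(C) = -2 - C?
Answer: -2074501/2519970 - 71*√205/419995 ≈ -0.82564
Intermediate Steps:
D(A, v) = -250
U = -2 + √205/2 (U = -2 + √((-2 - 1*(-19)) + (155 + 33))/2 = -2 + √((-2 + 19) + 188)/2 = -2 + √(17 + 188)/2 = -2 + √205/2 ≈ 5.1589)
(2077273 + (852*U - 1068))/(D(1528, 1872) + (-592009 - 1927711)) = (2077273 + (852*(-2 + √205/2) - 1068))/(-250 + (-592009 - 1927711)) = (2077273 + ((-1704 + 426*√205) - 1068))/(-250 - 2519720) = (2077273 + (-2772 + 426*√205))/(-2519970) = (2074501 + 426*√205)*(-1/2519970) = -2074501/2519970 - 71*√205/419995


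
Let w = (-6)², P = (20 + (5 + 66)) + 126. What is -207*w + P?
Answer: -7235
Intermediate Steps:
P = 217 (P = (20 + 71) + 126 = 91 + 126 = 217)
w = 36
-207*w + P = -207*36 + 217 = -7452 + 217 = -7235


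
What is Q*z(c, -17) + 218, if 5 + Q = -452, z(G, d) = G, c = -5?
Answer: 2503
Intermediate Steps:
Q = -457 (Q = -5 - 452 = -457)
Q*z(c, -17) + 218 = -457*(-5) + 218 = 2285 + 218 = 2503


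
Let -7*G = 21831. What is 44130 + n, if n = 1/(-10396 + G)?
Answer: 4174830383/94603 ≈ 44130.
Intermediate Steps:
G = -21831/7 (G = -1/7*21831 = -21831/7 ≈ -3118.7)
n = -7/94603 (n = 1/(-10396 - 21831/7) = 1/(-94603/7) = -7/94603 ≈ -7.3993e-5)
44130 + n = 44130 - 7/94603 = 4174830383/94603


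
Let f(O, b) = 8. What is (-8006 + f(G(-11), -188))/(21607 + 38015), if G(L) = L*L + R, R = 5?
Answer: -1333/9937 ≈ -0.13415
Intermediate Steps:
G(L) = 5 + L² (G(L) = L*L + 5 = L² + 5 = 5 + L²)
(-8006 + f(G(-11), -188))/(21607 + 38015) = (-8006 + 8)/(21607 + 38015) = -7998/59622 = -7998*1/59622 = -1333/9937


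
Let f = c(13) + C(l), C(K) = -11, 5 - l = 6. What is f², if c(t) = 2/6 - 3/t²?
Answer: 29343889/257049 ≈ 114.16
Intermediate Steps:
l = -1 (l = 5 - 1*6 = 5 - 6 = -1)
c(t) = ⅓ - 3/t² (c(t) = 2*(⅙) - 3/t² = ⅓ - 3/t²)
f = -5417/507 (f = (⅓ - 3/13²) - 11 = (⅓ - 3*1/169) - 11 = (⅓ - 3/169) - 11 = 160/507 - 11 = -5417/507 ≈ -10.684)
f² = (-5417/507)² = 29343889/257049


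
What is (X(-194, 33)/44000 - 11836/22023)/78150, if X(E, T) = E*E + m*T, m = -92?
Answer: 1206059/378641439000 ≈ 3.1852e-6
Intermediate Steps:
X(E, T) = E**2 - 92*T (X(E, T) = E*E - 92*T = E**2 - 92*T)
(X(-194, 33)/44000 - 11836/22023)/78150 = (((-194)**2 - 92*33)/44000 - 11836/22023)/78150 = ((37636 - 3036)*(1/44000) - 11836*1/22023)*(1/78150) = (34600*(1/44000) - 11836/22023)*(1/78150) = (173/220 - 11836/22023)*(1/78150) = (1206059/4845060)*(1/78150) = 1206059/378641439000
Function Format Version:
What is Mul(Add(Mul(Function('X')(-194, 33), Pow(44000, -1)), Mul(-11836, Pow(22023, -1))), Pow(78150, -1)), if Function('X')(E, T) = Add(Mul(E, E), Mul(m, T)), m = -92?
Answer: Rational(1206059, 378641439000) ≈ 3.1852e-6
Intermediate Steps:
Function('X')(E, T) = Add(Pow(E, 2), Mul(-92, T)) (Function('X')(E, T) = Add(Mul(E, E), Mul(-92, T)) = Add(Pow(E, 2), Mul(-92, T)))
Mul(Add(Mul(Function('X')(-194, 33), Pow(44000, -1)), Mul(-11836, Pow(22023, -1))), Pow(78150, -1)) = Mul(Add(Mul(Add(Pow(-194, 2), Mul(-92, 33)), Pow(44000, -1)), Mul(-11836, Pow(22023, -1))), Pow(78150, -1)) = Mul(Add(Mul(Add(37636, -3036), Rational(1, 44000)), Mul(-11836, Rational(1, 22023))), Rational(1, 78150)) = Mul(Add(Mul(34600, Rational(1, 44000)), Rational(-11836, 22023)), Rational(1, 78150)) = Mul(Add(Rational(173, 220), Rational(-11836, 22023)), Rational(1, 78150)) = Mul(Rational(1206059, 4845060), Rational(1, 78150)) = Rational(1206059, 378641439000)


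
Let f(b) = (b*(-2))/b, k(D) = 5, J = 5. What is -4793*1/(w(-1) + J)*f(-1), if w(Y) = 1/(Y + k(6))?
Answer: 38344/21 ≈ 1825.9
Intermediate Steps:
w(Y) = 1/(5 + Y) (w(Y) = 1/(Y + 5) = 1/(5 + Y))
f(b) = -2 (f(b) = (-2*b)/b = -2)
-4793*1/(w(-1) + J)*f(-1) = -4793*1/(1/(5 - 1) + 5)*(-2) = -4793*1/(1/4 + 5)*(-2) = -4793*1/(¼ + 5)*(-2) = -4793*1/(21/4)*(-2) = -4793*1*(4/21)*(-2) = -19172*(-2)/21 = -4793*(-8/21) = 38344/21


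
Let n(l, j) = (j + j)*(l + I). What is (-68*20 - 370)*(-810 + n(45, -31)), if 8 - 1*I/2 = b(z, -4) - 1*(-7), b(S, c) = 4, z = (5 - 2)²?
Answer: 5584440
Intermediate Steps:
z = 9 (z = 3² = 9)
I = -6 (I = 16 - 2*(4 - 1*(-7)) = 16 - 2*(4 + 7) = 16 - 2*11 = 16 - 22 = -6)
n(l, j) = 2*j*(-6 + l) (n(l, j) = (j + j)*(l - 6) = (2*j)*(-6 + l) = 2*j*(-6 + l))
(-68*20 - 370)*(-810 + n(45, -31)) = (-68*20 - 370)*(-810 + 2*(-31)*(-6 + 45)) = (-1360 - 370)*(-810 + 2*(-31)*39) = -1730*(-810 - 2418) = -1730*(-3228) = 5584440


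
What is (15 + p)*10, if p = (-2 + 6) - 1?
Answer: 180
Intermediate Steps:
p = 3 (p = 4 - 1 = 3)
(15 + p)*10 = (15 + 3)*10 = 18*10 = 180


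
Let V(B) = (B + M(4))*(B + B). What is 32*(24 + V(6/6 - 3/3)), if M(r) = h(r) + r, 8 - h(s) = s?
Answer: 768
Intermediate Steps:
h(s) = 8 - s
M(r) = 8 (M(r) = (8 - r) + r = 8)
V(B) = 2*B*(8 + B) (V(B) = (B + 8)*(B + B) = (8 + B)*(2*B) = 2*B*(8 + B))
32*(24 + V(6/6 - 3/3)) = 32*(24 + 2*(6/6 - 3/3)*(8 + (6/6 - 3/3))) = 32*(24 + 2*(6*(⅙) - 3*⅓)*(8 + (6*(⅙) - 3*⅓))) = 32*(24 + 2*(1 - 1)*(8 + (1 - 1))) = 32*(24 + 2*0*(8 + 0)) = 32*(24 + 2*0*8) = 32*(24 + 0) = 32*24 = 768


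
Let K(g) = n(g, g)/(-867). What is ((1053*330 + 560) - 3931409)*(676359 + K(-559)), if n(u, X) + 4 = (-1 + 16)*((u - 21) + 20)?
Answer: -700441162938621/289 ≈ -2.4237e+12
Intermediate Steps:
n(u, X) = -19 + 15*u (n(u, X) = -4 + (-1 + 16)*((u - 21) + 20) = -4 + 15*((-21 + u) + 20) = -4 + 15*(-1 + u) = -4 + (-15 + 15*u) = -19 + 15*u)
K(g) = 19/867 - 5*g/289 (K(g) = (-19 + 15*g)/(-867) = (-19 + 15*g)*(-1/867) = 19/867 - 5*g/289)
((1053*330 + 560) - 3931409)*(676359 + K(-559)) = ((1053*330 + 560) - 3931409)*(676359 + (19/867 - 5/289*(-559))) = ((347490 + 560) - 3931409)*(676359 + (19/867 + 2795/289)) = (348050 - 3931409)*(676359 + 8404/867) = -3583359*586411657/867 = -700441162938621/289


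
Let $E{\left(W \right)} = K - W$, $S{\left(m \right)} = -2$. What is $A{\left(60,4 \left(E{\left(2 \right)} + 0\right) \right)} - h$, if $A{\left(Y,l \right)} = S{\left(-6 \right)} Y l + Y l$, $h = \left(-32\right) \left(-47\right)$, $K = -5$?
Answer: $176$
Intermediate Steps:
$h = 1504$
$E{\left(W \right)} = -5 - W$
$A{\left(Y,l \right)} = - Y l$ ($A{\left(Y,l \right)} = - 2 Y l + Y l = - Y l$)
$A{\left(60,4 \left(E{\left(2 \right)} + 0\right) \right)} - h = \left(-1\right) 60 \cdot 4 \left(\left(-5 - 2\right) + 0\right) - 1504 = \left(-1\right) 60 \cdot 4 \left(-7 + 0\right) - 1504 = \left(-1\right) 60 \cdot 4 \left(-7\right) - 1504 = \left(-1\right) 60 \left(-28\right) - 1504 = 1680 - 1504 = 176$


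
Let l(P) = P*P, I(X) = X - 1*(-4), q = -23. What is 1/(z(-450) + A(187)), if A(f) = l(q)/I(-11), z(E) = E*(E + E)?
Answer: 7/2834471 ≈ 2.4696e-6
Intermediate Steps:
I(X) = 4 + X (I(X) = X + 4 = 4 + X)
z(E) = 2*E² (z(E) = E*(2*E) = 2*E²)
l(P) = P²
A(f) = -529/7 (A(f) = (-23)²/(4 - 11) = 529/(-7) = 529*(-⅐) = -529/7)
1/(z(-450) + A(187)) = 1/(2*(-450)² - 529/7) = 1/(2*202500 - 529/7) = 1/(405000 - 529/7) = 1/(2834471/7) = 7/2834471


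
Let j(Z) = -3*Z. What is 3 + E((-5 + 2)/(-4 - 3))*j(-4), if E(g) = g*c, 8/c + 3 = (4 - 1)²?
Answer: 69/7 ≈ 9.8571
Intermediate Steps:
c = 4/3 (c = 8/(-3 + (4 - 1)²) = 8/(-3 + 3²) = 8/(-3 + 9) = 8/6 = 8*(⅙) = 4/3 ≈ 1.3333)
E(g) = 4*g/3 (E(g) = g*(4/3) = 4*g/3)
3 + E((-5 + 2)/(-4 - 3))*j(-4) = 3 + (4*((-5 + 2)/(-4 - 3))/3)*(-3*(-4)) = 3 + (4*(-3/(-7))/3)*12 = 3 + (4*(-3*(-⅐))/3)*12 = 3 + ((4/3)*(3/7))*12 = 3 + (4/7)*12 = 3 + 48/7 = 69/7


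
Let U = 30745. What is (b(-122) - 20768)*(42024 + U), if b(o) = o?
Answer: -1520144410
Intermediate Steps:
(b(-122) - 20768)*(42024 + U) = (-122 - 20768)*(42024 + 30745) = -20890*72769 = -1520144410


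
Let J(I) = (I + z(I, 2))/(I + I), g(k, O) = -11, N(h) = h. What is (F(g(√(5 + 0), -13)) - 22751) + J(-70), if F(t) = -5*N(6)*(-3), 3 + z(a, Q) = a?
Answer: -3172397/140 ≈ -22660.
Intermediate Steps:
z(a, Q) = -3 + a
J(I) = (-3 + 2*I)/(2*I) (J(I) = (I + (-3 + I))/(I + I) = (-3 + 2*I)/((2*I)) = (-3 + 2*I)*(1/(2*I)) = (-3 + 2*I)/(2*I))
F(t) = 90 (F(t) = -5*6*(-3) = -30*(-3) = 90)
(F(g(√(5 + 0), -13)) - 22751) + J(-70) = (90 - 22751) + (-3/2 - 70)/(-70) = -22661 - 1/70*(-143/2) = -22661 + 143/140 = -3172397/140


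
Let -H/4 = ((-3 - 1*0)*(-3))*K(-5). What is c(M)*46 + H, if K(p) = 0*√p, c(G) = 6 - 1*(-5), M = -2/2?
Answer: 506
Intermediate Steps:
M = -1 (M = -2*½ = -1)
c(G) = 11 (c(G) = 6 + 5 = 11)
K(p) = 0
H = 0 (H = -4*(-3 - 1*0)*(-3)*0 = -4*(-3 + 0)*(-3)*0 = -4*(-3*(-3))*0 = -36*0 = -4*0 = 0)
c(M)*46 + H = 11*46 + 0 = 506 + 0 = 506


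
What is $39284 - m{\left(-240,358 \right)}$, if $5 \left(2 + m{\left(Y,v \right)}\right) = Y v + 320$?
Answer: $56406$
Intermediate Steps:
$m{\left(Y,v \right)} = 62 + \frac{Y v}{5}$ ($m{\left(Y,v \right)} = -2 + \frac{Y v + 320}{5} = -2 + \frac{320 + Y v}{5} = -2 + \left(64 + \frac{Y v}{5}\right) = 62 + \frac{Y v}{5}$)
$39284 - m{\left(-240,358 \right)} = 39284 - \left(62 + \frac{1}{5} \left(-240\right) 358\right) = 39284 - \left(62 - 17184\right) = 39284 - -17122 = 39284 + 17122 = 56406$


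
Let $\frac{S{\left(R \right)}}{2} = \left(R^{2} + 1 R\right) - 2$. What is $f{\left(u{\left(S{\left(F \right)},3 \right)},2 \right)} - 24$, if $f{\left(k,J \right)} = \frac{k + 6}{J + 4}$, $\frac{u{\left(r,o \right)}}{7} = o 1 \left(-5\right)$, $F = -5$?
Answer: $- \frac{81}{2} \approx -40.5$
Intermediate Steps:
$S{\left(R \right)} = -4 + 2 R + 2 R^{2}$ ($S{\left(R \right)} = 2 \left(\left(R^{2} + 1 R\right) - 2\right) = 2 \left(\left(R^{2} + R\right) - 2\right) = 2 \left(\left(R + R^{2}\right) - 2\right) = 2 \left(-2 + R + R^{2}\right) = -4 + 2 R + 2 R^{2}$)
$u{\left(r,o \right)} = - 35 o$ ($u{\left(r,o \right)} = 7 o 1 \left(-5\right) = 7 o \left(-5\right) = 7 \left(- 5 o\right) = - 35 o$)
$f{\left(k,J \right)} = \frac{6 + k}{4 + J}$
$f{\left(u{\left(S{\left(F \right)},3 \right)},2 \right)} - 24 = \frac{6 - 105}{4 + 2} - 24 = \frac{6 - 105}{6} - 24 = \frac{1}{6} \left(-99\right) - 24 = - \frac{33}{2} - 24 = - \frac{81}{2}$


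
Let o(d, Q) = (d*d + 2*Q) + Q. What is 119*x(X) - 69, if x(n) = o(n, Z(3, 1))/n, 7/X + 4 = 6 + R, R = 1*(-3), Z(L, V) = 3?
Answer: -1055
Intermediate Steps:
o(d, Q) = d² + 3*Q (o(d, Q) = (d² + 2*Q) + Q = d² + 3*Q)
R = -3
X = -7 (X = 7/(-4 + (6 - 3)) = 7/(-4 + 3) = 7/(-1) = 7*(-1) = -7)
x(n) = (9 + n²)/n (x(n) = (n² + 3*3)/n = (n² + 9)/n = (9 + n²)/n)
119*x(X) - 69 = 119*(-7 + 9/(-7)) - 69 = 119*(-7 + 9*(-⅐)) - 69 = 119*(-7 - 9/7) - 69 = 119*(-58/7) - 69 = -986 - 69 = -1055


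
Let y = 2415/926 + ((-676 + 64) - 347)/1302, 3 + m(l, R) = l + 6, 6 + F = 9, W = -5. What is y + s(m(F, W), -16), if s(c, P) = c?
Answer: 338936/43059 ≈ 7.8714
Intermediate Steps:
F = 3 (F = -6 + 9 = 3)
m(l, R) = 3 + l (m(l, R) = -3 + (l + 6) = -3 + (6 + l) = 3 + l)
y = 80582/43059 (y = 2415*(1/926) + (-612 - 347)*(1/1302) = 2415/926 - 959*1/1302 = 2415/926 - 137/186 = 80582/43059 ≈ 1.8714)
y + s(m(F, W), -16) = 80582/43059 + (3 + 3) = 80582/43059 + 6 = 338936/43059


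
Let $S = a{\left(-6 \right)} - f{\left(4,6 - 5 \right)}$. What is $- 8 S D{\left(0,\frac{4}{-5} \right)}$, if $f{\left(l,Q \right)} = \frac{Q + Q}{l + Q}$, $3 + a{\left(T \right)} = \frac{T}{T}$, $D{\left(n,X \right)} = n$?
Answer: $0$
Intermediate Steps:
$a{\left(T \right)} = -2$ ($a{\left(T \right)} = -3 + \frac{T}{T} = -3 + 1 = -2$)
$f{\left(l,Q \right)} = \frac{2 Q}{Q + l}$
$S = - \frac{12}{5}$ ($S = -2 - \frac{2 \left(6 - 5\right)}{\left(6 - 5\right) + 4} = -2 - 2 \cdot 1 \frac{1}{1 + 4} = -2 - 2 \cdot 1 \cdot \frac{1}{5} = -2 - \frac{2}{5} = - \frac{12}{5} \approx -2.4$)
$- 8 S D{\left(0,\frac{4}{-5} \right)} = \left(-8\right) \left(- \frac{12}{5}\right) 0 = \frac{96}{5} \cdot 0 = 0$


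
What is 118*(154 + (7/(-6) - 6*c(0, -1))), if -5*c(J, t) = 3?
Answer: 276887/15 ≈ 18459.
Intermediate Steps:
c(J, t) = -⅗ (c(J, t) = -⅕*3 = -⅗)
118*(154 + (7/(-6) - 6*c(0, -1))) = 118*(154 + (7/(-6) - 6*(-⅗))) = 118*(154 + (7*(-⅙) + 18/5)) = 118*(154 + (-7/6 + 18/5)) = 118*(154 + 73/30) = 118*(4693/30) = 276887/15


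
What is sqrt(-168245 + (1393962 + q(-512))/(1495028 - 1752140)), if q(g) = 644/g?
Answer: I*sqrt(19773262306950445)/342816 ≈ 410.18*I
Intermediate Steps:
sqrt(-168245 + (1393962 + q(-512))/(1495028 - 1752140)) = sqrt(-168245 + (1393962 + 644/(-512))/(1495028 - 1752140)) = sqrt(-168245 + (1393962 + 644*(-1/512))/(-257112)) = sqrt(-168245 + (1393962 - 161/128)*(-1/257112)) = sqrt(-168245 + (178426975/128)*(-1/257112)) = sqrt(-168245 - 178426975/32910336) = sqrt(-5537177907295/32910336) = I*sqrt(19773262306950445)/342816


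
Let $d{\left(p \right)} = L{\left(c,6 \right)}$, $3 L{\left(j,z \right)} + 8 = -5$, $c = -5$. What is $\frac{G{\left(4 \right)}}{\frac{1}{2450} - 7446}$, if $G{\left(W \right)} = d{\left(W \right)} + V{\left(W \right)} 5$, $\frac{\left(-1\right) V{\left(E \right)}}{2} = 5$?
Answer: $\frac{399350}{54728097} \approx 0.007297$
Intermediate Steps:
$L{\left(j,z \right)} = - \frac{13}{3}$ ($L{\left(j,z \right)} = - \frac{8}{3} + \frac{1}{3} \left(-5\right) = - \frac{8}{3} - \frac{5}{3} = - \frac{13}{3}$)
$V{\left(E \right)} = -10$ ($V{\left(E \right)} = \left(-2\right) 5 = -10$)
$d{\left(p \right)} = - \frac{13}{3}$
$G{\left(W \right)} = - \frac{163}{3}$ ($G{\left(W \right)} = - \frac{13}{3} - 50 = - \frac{163}{3}$)
$\frac{G{\left(4 \right)}}{\frac{1}{2450} - 7446} = - \frac{163}{3 \left(\frac{1}{2450} - 7446\right)} = - \frac{163}{3 \left(- \frac{18242699}{2450}\right)} = \left(- \frac{163}{3}\right) \left(- \frac{2450}{18242699}\right) = \frac{399350}{54728097}$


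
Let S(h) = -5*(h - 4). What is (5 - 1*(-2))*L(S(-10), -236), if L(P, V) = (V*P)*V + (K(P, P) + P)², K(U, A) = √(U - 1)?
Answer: 27325823 + 980*√69 ≈ 2.7334e+7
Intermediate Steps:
S(h) = 20 - 5*h (S(h) = -5*(-4 + h) = 20 - 5*h)
K(U, A) = √(-1 + U)
L(P, V) = (P + √(-1 + P))² + P*V² (L(P, V) = (V*P)*V + (√(-1 + P) + P)² = (P*V)*V + (P + √(-1 + P))² = P*V² + (P + √(-1 + P))² = (P + √(-1 + P))² + P*V²)
(5 - 1*(-2))*L(S(-10), -236) = (5 - 1*(-2))*(((20 - 5*(-10)) + √(-1 + (20 - 5*(-10))))² + (20 - 5*(-10))*(-236)²) = (5 + 2)*(((20 + 50) + √(-1 + (20 + 50)))² + (20 + 50)*55696) = 7*((70 + √(-1 + 70))² + 70*55696) = 7*((70 + √69)² + 3898720) = 7*(3898720 + (70 + √69)²) = 27291040 + 7*(70 + √69)²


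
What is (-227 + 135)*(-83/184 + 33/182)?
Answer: 4517/182 ≈ 24.819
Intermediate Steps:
(-227 + 135)*(-83/184 + 33/182) = -92*(-83*1/184 + 33*(1/182)) = -92*(-83/184 + 33/182) = -92*(-4517/16744) = 4517/182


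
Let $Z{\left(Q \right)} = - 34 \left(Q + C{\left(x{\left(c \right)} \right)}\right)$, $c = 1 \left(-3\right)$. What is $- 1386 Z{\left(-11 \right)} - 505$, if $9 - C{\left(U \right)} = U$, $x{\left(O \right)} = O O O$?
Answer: $1177595$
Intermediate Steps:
$c = -3$
$x{\left(O \right)} = O^{3}$ ($x{\left(O \right)} = O^{2} O = O^{3}$)
$C{\left(U \right)} = 9 - U$
$Z{\left(Q \right)} = -1224 - 34 Q$ ($Z{\left(Q \right)} = - 34 \left(Q + \left(9 - \left(-3\right)^{3}\right)\right) = - 34 \left(Q + \left(9 - -27\right)\right) = - 34 \left(Q + \left(9 + 27\right)\right) = - 34 \left(Q + 36\right) = - 34 \left(36 + Q\right) = -1224 - 34 Q$)
$- 1386 Z{\left(-11 \right)} - 505 = - 1386 \left(-1224 - -374\right) - 505 = - 1386 \left(-1224 + 374\right) - 505 = \left(-1386\right) \left(-850\right) - 505 = 1178100 - 505 = 1177595$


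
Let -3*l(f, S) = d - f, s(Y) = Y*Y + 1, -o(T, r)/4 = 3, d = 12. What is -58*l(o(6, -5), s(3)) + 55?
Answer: 519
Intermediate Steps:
o(T, r) = -12 (o(T, r) = -4*3 = -12)
s(Y) = 1 + Y**2 (s(Y) = Y**2 + 1 = 1 + Y**2)
l(f, S) = -4 + f/3 (l(f, S) = -(12 - f)/3 = -4 + f/3)
-58*l(o(6, -5), s(3)) + 55 = -58*(-4 + (1/3)*(-12)) + 55 = -58*(-4 - 4) + 55 = -58*(-8) + 55 = 464 + 55 = 519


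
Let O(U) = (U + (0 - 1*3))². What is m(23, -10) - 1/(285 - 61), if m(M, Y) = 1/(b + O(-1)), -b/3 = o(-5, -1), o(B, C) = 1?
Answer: 211/2912 ≈ 0.072459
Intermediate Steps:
b = -3 (b = -3*1 = -3)
O(U) = (-3 + U)² (O(U) = (U + (0 - 3))² = (U - 3)² = (-3 + U)²)
m(M, Y) = 1/13 (m(M, Y) = 1/(-3 + (-3 - 1)²) = 1/(-3 + (-4)²) = 1/(-3 + 16) = 1/13)
m(23, -10) - 1/(285 - 61) = 1/13 - 1/(285 - 61) = 1/13 - 1/224 = 211/2912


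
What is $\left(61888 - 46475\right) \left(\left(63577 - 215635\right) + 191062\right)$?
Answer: $601168652$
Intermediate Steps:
$\left(61888 - 46475\right) \left(\left(63577 - 215635\right) + 191062\right) = 15413 \left(\left(63577 - 215635\right) + 191062\right) = 15413 \left(-152058 + 191062\right) = 15413 \cdot 39004 = 601168652$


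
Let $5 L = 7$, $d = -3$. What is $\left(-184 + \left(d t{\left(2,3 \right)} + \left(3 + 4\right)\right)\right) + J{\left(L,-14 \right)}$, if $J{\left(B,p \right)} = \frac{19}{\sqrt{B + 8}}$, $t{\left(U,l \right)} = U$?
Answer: $-183 + \frac{19 \sqrt{235}}{47} \approx -176.8$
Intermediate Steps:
$L = \frac{7}{5}$ ($L = \frac{1}{5} \cdot 7 = \frac{7}{5} \approx 1.4$)
$J{\left(B,p \right)} = \frac{19}{\sqrt{8 + B}}$
$\left(-184 + \left(d t{\left(2,3 \right)} + \left(3 + 4\right)\right)\right) + J{\left(L,-14 \right)} = \left(-184 + \left(\left(-3\right) 2 + \left(3 + 4\right)\right)\right) + \frac{19}{\sqrt{8 + \frac{7}{5}}} = \left(-184 + \left(-6 + 7\right)\right) + \frac{19}{\frac{1}{5} \sqrt{235}} = \left(-184 + 1\right) + 19 \frac{\sqrt{235}}{47} = -183 + \frac{19 \sqrt{235}}{47}$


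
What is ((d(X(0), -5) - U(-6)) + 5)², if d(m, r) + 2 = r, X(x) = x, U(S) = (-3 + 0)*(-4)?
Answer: 196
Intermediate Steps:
U(S) = 12 (U(S) = -3*(-4) = 12)
d(m, r) = -2 + r
((d(X(0), -5) - U(-6)) + 5)² = (((-2 - 5) - 1*12) + 5)² = ((-7 - 12) + 5)² = (-19 + 5)² = (-14)² = 196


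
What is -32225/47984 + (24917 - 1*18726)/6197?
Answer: 97370619/297356848 ≈ 0.32745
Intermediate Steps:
-32225/47984 + (24917 - 1*18726)/6197 = -32225*1/47984 + (24917 - 18726)*(1/6197) = -32225/47984 + 6191*(1/6197) = -32225/47984 + 6191/6197 = 97370619/297356848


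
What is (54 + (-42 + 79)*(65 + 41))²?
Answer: 15808576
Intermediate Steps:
(54 + (-42 + 79)*(65 + 41))² = (54 + 37*106)² = (54 + 3922)² = 3976² = 15808576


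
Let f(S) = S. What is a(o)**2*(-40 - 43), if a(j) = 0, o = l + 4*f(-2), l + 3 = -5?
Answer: 0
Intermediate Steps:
l = -8 (l = -3 - 5 = -8)
o = -16 (o = -8 + 4*(-2) = -8 - 8 = -16)
a(o)**2*(-40 - 43) = 0**2*(-40 - 43) = 0*(-83) = 0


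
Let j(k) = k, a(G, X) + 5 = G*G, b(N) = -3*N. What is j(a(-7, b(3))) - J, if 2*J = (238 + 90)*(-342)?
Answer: 56132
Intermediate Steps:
a(G, X) = -5 + G² (a(G, X) = -5 + G*G = -5 + G²)
J = -56088 (J = ((238 + 90)*(-342))/2 = (328*(-342))/2 = (½)*(-112176) = -56088)
j(a(-7, b(3))) - J = (-5 + (-7)²) - 1*(-56088) = (-5 + 49) + 56088 = 44 + 56088 = 56132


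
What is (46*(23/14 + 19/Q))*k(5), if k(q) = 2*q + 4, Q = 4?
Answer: 4117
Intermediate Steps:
k(q) = 4 + 2*q
(46*(23/14 + 19/Q))*k(5) = (46*(23/14 + 19/4))*(4 + 2*5) = (46*(23*(1/14) + 19*(¼)))*(4 + 10) = (46*(23/14 + 19/4))*14 = (46*(179/28))*14 = (4117/14)*14 = 4117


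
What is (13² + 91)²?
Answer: 67600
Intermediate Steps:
(13² + 91)² = (169 + 91)² = 260² = 67600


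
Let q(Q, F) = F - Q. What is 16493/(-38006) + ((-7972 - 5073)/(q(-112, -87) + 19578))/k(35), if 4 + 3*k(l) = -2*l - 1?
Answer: -1517403741/3725158090 ≈ -0.40734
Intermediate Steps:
k(l) = -5/3 - 2*l/3 (k(l) = -4/3 + (-2*l - 1)/3 = -4/3 + (-1 - 2*l)/3 = -4/3 + (-1/3 - 2*l/3) = -5/3 - 2*l/3)
16493/(-38006) + ((-7972 - 5073)/(q(-112, -87) + 19578))/k(35) = 16493/(-38006) + ((-7972 - 5073)/((-87 - 1*(-112)) + 19578))/(-5/3 - 2/3*35) = 16493*(-1/38006) + (-13045/((-87 + 112) + 19578))/(-5/3 - 70/3) = -16493/38006 - 13045/(25 + 19578)/(-25) = -16493/38006 - 13045/19603*(-1/25) = -16493/38006 + 2609/98015 = -1517403741/3725158090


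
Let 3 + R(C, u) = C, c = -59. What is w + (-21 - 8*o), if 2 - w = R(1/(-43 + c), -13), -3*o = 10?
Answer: 363/34 ≈ 10.676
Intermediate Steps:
o = -10/3 (o = -⅓*10 = -10/3 ≈ -3.3333)
R(C, u) = -3 + C
w = 511/102 (w = 2 - (-3 + 1/(-43 - 59)) = 2 - (-3 + 1/(-102)) = 2 - (-3 - 1/102) = 2 - 1*(-307/102) = 2 + 307/102 = 511/102 ≈ 5.0098)
w + (-21 - 8*o) = 511/102 + (-21 - 8*(-10/3)) = 511/102 + (-21 + 80/3) = 511/102 + 17/3 = 363/34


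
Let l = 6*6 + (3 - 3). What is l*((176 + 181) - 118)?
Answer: 8604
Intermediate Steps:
l = 36 (l = 36 + 0 = 36)
l*((176 + 181) - 118) = 36*((176 + 181) - 118) = 36*(357 - 118) = 36*239 = 8604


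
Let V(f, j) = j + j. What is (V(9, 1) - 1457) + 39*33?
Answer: -168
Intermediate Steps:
V(f, j) = 2*j
(V(9, 1) - 1457) + 39*33 = (2*1 - 1457) + 39*33 = (2 - 1457) + 1287 = -1455 + 1287 = -168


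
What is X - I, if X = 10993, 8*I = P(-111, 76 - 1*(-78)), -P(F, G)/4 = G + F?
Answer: 22029/2 ≈ 11015.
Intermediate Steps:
P(F, G) = -4*F - 4*G (P(F, G) = -4*(G + F) = -4*(F + G) = -4*F - 4*G)
I = -43/2 (I = (-4*(-111) - 4*(76 - 1*(-78)))/8 = (444 - 4*(76 + 78))/8 = (444 - 4*154)/8 = (444 - 616)/8 = (⅛)*(-172) = -43/2 ≈ -21.500)
X - I = 10993 - 1*(-43/2) = 10993 + 43/2 = 22029/2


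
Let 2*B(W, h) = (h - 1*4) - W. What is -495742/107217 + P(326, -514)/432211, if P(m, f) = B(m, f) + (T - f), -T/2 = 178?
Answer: -214293450850/46340366787 ≈ -4.6243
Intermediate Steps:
T = -356 (T = -2*178 = -356)
B(W, h) = -2 + h/2 - W/2 (B(W, h) = ((h - 1*4) - W)/2 = ((h - 4) - W)/2 = ((-4 + h) - W)/2 = (-4 + h - W)/2 = -2 + h/2 - W/2)
P(m, f) = -358 - f/2 - m/2 (P(m, f) = (-2 + f/2 - m/2) + (-356 - f) = -358 - f/2 - m/2)
-495742/107217 + P(326, -514)/432211 = -495742/107217 + (-358 - 1/2*(-514) - 1/2*326)/432211 = -495742*1/107217 + (-358 + 257 - 163)*(1/432211) = -495742/107217 - 264*1/432211 = -495742/107217 - 264/432211 = -214293450850/46340366787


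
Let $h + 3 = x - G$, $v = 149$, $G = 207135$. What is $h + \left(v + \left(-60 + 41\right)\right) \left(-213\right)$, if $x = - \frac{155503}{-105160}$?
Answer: $- \frac{24694356977}{105160} \approx -2.3483 \cdot 10^{5}$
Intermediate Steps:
$x = \frac{155503}{105160}$ ($x = \left(-155503\right) \left(- \frac{1}{105160}\right) = \frac{155503}{105160} \approx 1.4787$)
$h = - \frac{21782476577}{105160}$ ($h = -3 + \left(\frac{155503}{105160} - 207135\right) = -3 - \frac{21782161097}{105160} = - \frac{21782476577}{105160} \approx -2.0714 \cdot 10^{5}$)
$h + \left(v + \left(-60 + 41\right)\right) \left(-213\right) = - \frac{21782476577}{105160} + \left(149 + \left(-60 + 41\right)\right) \left(-213\right) = - \frac{21782476577}{105160} + \left(149 - 19\right) \left(-213\right) = - \frac{21782476577}{105160} + 130 \left(-213\right) = - \frac{21782476577}{105160} - 27690 = - \frac{24694356977}{105160}$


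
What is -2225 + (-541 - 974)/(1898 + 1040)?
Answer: -6538565/2938 ≈ -2225.5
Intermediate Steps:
-2225 + (-541 - 974)/(1898 + 1040) = -2225 - 1515/2938 = -6538565/2938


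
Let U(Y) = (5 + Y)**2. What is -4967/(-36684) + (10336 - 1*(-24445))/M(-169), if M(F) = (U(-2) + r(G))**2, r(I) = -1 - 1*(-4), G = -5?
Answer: 11820569/48912 ≈ 241.67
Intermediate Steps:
r(I) = 3 (r(I) = -1 + 4 = 3)
M(F) = 144 (M(F) = ((5 - 2)**2 + 3)**2 = (3**2 + 3)**2 = (9 + 3)**2 = 12**2 = 144)
-4967/(-36684) + (10336 - 1*(-24445))/M(-169) = -4967/(-36684) + (10336 - 1*(-24445))/144 = -4967*(-1/36684) + (10336 + 24445)*(1/144) = 4967/36684 + 34781*(1/144) = 4967/36684 + 34781/144 = 11820569/48912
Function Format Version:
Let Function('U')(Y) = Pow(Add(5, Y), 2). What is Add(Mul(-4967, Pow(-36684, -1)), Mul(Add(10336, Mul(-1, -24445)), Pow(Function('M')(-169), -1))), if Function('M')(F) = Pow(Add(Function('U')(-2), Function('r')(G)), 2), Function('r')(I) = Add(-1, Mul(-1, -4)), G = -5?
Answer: Rational(11820569, 48912) ≈ 241.67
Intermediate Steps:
Function('r')(I) = 3 (Function('r')(I) = Add(-1, 4) = 3)
Function('M')(F) = 144 (Function('M')(F) = Pow(Add(Pow(Add(5, -2), 2), 3), 2) = Pow(Add(Pow(3, 2), 3), 2) = Pow(Add(9, 3), 2) = Pow(12, 2) = 144)
Add(Mul(-4967, Pow(-36684, -1)), Mul(Add(10336, Mul(-1, -24445)), Pow(Function('M')(-169), -1))) = Add(Mul(-4967, Pow(-36684, -1)), Mul(Add(10336, Mul(-1, -24445)), Pow(144, -1))) = Add(Mul(-4967, Rational(-1, 36684)), Mul(Add(10336, 24445), Rational(1, 144))) = Add(Rational(4967, 36684), Mul(34781, Rational(1, 144))) = Add(Rational(4967, 36684), Rational(34781, 144)) = Rational(11820569, 48912)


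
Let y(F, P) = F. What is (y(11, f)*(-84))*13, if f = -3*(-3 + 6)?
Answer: -12012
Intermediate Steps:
f = -9 (f = -3*3 = -9)
(y(11, f)*(-84))*13 = (11*(-84))*13 = -924*13 = -12012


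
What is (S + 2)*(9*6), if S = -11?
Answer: -486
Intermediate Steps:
(S + 2)*(9*6) = (-11 + 2)*(9*6) = -9*54 = -486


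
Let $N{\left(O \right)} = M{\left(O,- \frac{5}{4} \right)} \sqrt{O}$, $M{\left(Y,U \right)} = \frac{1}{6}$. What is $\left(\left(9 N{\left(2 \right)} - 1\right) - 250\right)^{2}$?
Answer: $\frac{126011}{2} - 753 \sqrt{2} \approx 61941.0$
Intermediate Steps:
$M{\left(Y,U \right)} = \frac{1}{6}$
$N{\left(O \right)} = \frac{\sqrt{O}}{6}$
$\left(\left(9 N{\left(2 \right)} - 1\right) - 250\right)^{2} = \left(\left(9 \frac{\sqrt{2}}{6} - 1\right) - 250\right)^{2} = \left(\left(\frac{3 \sqrt{2}}{2} - 1\right) - 250\right)^{2} = \left(\left(-1 + \frac{3 \sqrt{2}}{2}\right) - 250\right)^{2} = \left(-251 + \frac{3 \sqrt{2}}{2}\right)^{2}$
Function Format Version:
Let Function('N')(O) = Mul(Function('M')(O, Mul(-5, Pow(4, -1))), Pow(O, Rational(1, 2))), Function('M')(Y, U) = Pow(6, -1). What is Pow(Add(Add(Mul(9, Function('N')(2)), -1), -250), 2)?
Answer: Add(Rational(126011, 2), Mul(-753, Pow(2, Rational(1, 2)))) ≈ 61941.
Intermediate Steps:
Function('M')(Y, U) = Rational(1, 6)
Function('N')(O) = Mul(Rational(1, 6), Pow(O, Rational(1, 2)))
Pow(Add(Add(Mul(9, Function('N')(2)), -1), -250), 2) = Pow(Add(Add(Mul(9, Mul(Rational(1, 6), Pow(2, Rational(1, 2)))), -1), -250), 2) = Pow(Add(Add(Mul(Rational(3, 2), Pow(2, Rational(1, 2))), -1), -250), 2) = Pow(Add(Add(-1, Mul(Rational(3, 2), Pow(2, Rational(1, 2)))), -250), 2) = Pow(Add(-251, Mul(Rational(3, 2), Pow(2, Rational(1, 2)))), 2)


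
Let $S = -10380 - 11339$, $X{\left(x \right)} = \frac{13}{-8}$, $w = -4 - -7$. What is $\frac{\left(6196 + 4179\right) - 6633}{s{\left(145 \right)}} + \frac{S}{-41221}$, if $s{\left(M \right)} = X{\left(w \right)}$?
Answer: $- \frac{1233709509}{535873} \approx -2302.2$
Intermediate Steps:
$w = 3$ ($w = -4 + 7 = 3$)
$X{\left(x \right)} = - \frac{13}{8}$ ($X{\left(x \right)} = 13 \left(- \frac{1}{8}\right) = - \frac{13}{8}$)
$s{\left(M \right)} = - \frac{13}{8}$
$S = -21719$ ($S = -10380 - 11339 = -21719$)
$\frac{\left(6196 + 4179\right) - 6633}{s{\left(145 \right)}} + \frac{S}{-41221} = \frac{\left(6196 + 4179\right) - 6633}{- \frac{13}{8}} - \frac{21719}{-41221} = \left(10375 - 6633\right) \left(- \frac{8}{13}\right) - - \frac{21719}{41221} = 3742 \left(- \frac{8}{13}\right) + \frac{21719}{41221} = - \frac{29936}{13} + \frac{21719}{41221} = - \frac{1233709509}{535873}$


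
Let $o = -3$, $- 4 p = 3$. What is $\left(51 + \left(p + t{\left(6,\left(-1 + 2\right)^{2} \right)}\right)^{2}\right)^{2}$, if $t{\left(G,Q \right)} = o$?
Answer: $\frac{1083681}{256} \approx 4233.1$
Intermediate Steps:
$p = - \frac{3}{4}$ ($p = \left(- \frac{1}{4}\right) 3 = - \frac{3}{4} \approx -0.75$)
$t{\left(G,Q \right)} = -3$
$\left(51 + \left(p + t{\left(6,\left(-1 + 2\right)^{2} \right)}\right)^{2}\right)^{2} = \left(51 + \left(- \frac{3}{4} - 3\right)^{2}\right)^{2} = \left(51 + \left(- \frac{15}{4}\right)^{2}\right)^{2} = \left(51 + \frac{225}{16}\right)^{2} = \left(\frac{1041}{16}\right)^{2} = \frac{1083681}{256}$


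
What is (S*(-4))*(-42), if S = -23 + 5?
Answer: -3024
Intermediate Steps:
S = -18
(S*(-4))*(-42) = -18*(-4)*(-42) = 72*(-42) = -3024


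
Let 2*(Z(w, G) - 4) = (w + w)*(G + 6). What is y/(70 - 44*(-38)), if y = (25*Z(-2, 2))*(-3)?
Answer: 450/871 ≈ 0.51665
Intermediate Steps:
Z(w, G) = 4 + w*(6 + G) (Z(w, G) = 4 + ((w + w)*(G + 6))/2 = 4 + ((2*w)*(6 + G))/2 = 4 + (2*w*(6 + G))/2 = 4 + w*(6 + G))
y = 900 (y = (25*(4 + 6*(-2) + 2*(-2)))*(-3) = (25*(4 - 12 - 4))*(-3) = (25*(-12))*(-3) = -300*(-3) = 900)
y/(70 - 44*(-38)) = 900/(70 - 44*(-38)) = 900/(70 + 1672) = 900/1742 = 900*(1/1742) = 450/871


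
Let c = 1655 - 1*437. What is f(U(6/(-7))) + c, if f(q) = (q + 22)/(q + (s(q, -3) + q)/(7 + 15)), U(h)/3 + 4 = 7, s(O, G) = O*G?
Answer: 109961/90 ≈ 1221.8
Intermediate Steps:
s(O, G) = G*O
U(h) = 9 (U(h) = -12 + 3*7 = -12 + 21 = 9)
c = 1218 (c = 1655 - 437 = 1218)
f(q) = 11*(22 + q)/(10*q) (f(q) = (q + 22)/(q + (-3*q + q)/(7 + 15)) = (22 + q)/(q - 2*q/22) = (22 + q)/(q - 2*q*(1/22)) = (22 + q)/(q - q/11) = (22 + q)/((10*q/11)) = (22 + q)*(11/(10*q)) = 11*(22 + q)/(10*q))
f(U(6/(-7))) + c = (11/10)*(22 + 9)/9 + 1218 = (11/10)*(⅑)*31 + 1218 = 341/90 + 1218 = 109961/90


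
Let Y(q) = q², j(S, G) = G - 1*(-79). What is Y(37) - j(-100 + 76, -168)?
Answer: 1458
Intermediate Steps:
j(S, G) = 79 + G (j(S, G) = G + 79 = 79 + G)
Y(37) - j(-100 + 76, -168) = 37² - (79 - 168) = 1369 - 1*(-89) = 1369 + 89 = 1458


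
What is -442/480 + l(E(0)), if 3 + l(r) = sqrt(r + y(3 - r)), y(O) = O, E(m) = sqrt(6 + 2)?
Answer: -941/240 + sqrt(3) ≈ -2.1888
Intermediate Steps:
E(m) = 2*sqrt(2) (E(m) = sqrt(8) = 2*sqrt(2))
l(r) = -3 + sqrt(3) (l(r) = -3 + sqrt(r + (3 - r)) = -3 + sqrt(3))
-442/480 + l(E(0)) = -442/480 + (-3 + sqrt(3)) = -442*1/480 + (-3 + sqrt(3)) = -221/240 + (-3 + sqrt(3)) = -941/240 + sqrt(3)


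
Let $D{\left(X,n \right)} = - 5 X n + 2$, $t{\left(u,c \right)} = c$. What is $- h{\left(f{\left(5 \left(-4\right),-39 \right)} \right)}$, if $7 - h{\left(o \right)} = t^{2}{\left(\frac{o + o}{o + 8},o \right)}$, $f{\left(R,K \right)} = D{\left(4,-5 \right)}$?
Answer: $10397$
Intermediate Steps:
$D{\left(X,n \right)} = 2 - 5 X n$ ($D{\left(X,n \right)} = - 5 X n + 2 = 2 - 5 X n$)
$f{\left(R,K \right)} = 102$ ($f{\left(R,K \right)} = 2 - 20 \left(-5\right) = 2 + 100 = 102$)
$h{\left(o \right)} = 7 - o^{2}$
$- h{\left(f{\left(5 \left(-4\right),-39 \right)} \right)} = - (7 - 102^{2}) = - (7 - 10404) = \left(-1\right) \left(-10397\right) = 10397$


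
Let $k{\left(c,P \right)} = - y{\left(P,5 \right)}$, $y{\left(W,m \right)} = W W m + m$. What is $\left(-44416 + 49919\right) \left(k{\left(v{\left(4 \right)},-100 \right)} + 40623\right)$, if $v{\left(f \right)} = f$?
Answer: $-51629146$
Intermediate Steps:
$y{\left(W,m \right)} = m + m W^{2}$ ($y{\left(W,m \right)} = W^{2} m + m = m W^{2} + m = m + m W^{2}$)
$k{\left(c,P \right)} = -5 - 5 P^{2}$ ($k{\left(c,P \right)} = - 5 \left(1 + P^{2}\right) = - (5 + 5 P^{2}) = -5 - 5 P^{2}$)
$\left(-44416 + 49919\right) \left(k{\left(v{\left(4 \right)},-100 \right)} + 40623\right) = \left(-44416 + 49919\right) \left(\left(-5 - 5 \left(-100\right)^{2}\right) + 40623\right) = 5503 \left(\left(-5 - 50000\right) + 40623\right) = 5503 \left(-50005 + 40623\right) = 5503 \left(-9382\right) = -51629146$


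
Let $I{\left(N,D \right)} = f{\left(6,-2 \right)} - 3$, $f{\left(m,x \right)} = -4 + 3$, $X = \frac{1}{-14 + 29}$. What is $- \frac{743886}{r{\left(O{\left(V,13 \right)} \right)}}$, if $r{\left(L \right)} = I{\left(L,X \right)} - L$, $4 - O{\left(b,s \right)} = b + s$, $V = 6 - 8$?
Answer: $-247962$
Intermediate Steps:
$X = \frac{1}{15} \approx 0.066667$
$f{\left(m,x \right)} = -1$
$I{\left(N,D \right)} = -4$ ($I{\left(N,D \right)} = -1 - 3 = -4$)
$V = -2$
$O{\left(b,s \right)} = 4 - b - s$ ($O{\left(b,s \right)} = 4 - \left(b + s\right) = 4 - b - s$)
$r{\left(L \right)} = -4 - L$
$- \frac{743886}{r{\left(O{\left(V,13 \right)} \right)}} = - \frac{743886}{-4 - \left(4 - -2 - 13\right)} = - \frac{743886}{-4 - \left(4 + 2 - 13\right)} = - \frac{743886}{-4 - -7} = - \frac{743886}{-4 + 7} = - \frac{743886}{3} = \left(-743886\right) \frac{1}{3} = -247962$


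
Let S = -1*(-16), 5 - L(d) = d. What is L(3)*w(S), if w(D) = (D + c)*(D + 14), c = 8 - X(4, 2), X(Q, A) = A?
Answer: 1320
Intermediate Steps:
L(d) = 5 - d
S = 16
c = 6 (c = 8 - 1*2 = 8 - 2 = 6)
w(D) = (6 + D)*(14 + D) (w(D) = (D + 6)*(D + 14) = (6 + D)*(14 + D))
L(3)*w(S) = (5 - 1*3)*(84 + 16² + 20*16) = (5 - 3)*(84 + 256 + 320) = 2*660 = 1320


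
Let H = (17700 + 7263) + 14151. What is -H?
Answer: -39114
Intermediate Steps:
H = 39114 (H = 24963 + 14151 = 39114)
-H = -1*39114 = -39114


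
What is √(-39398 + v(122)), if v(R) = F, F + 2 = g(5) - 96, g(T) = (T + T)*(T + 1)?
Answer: 2*I*√9859 ≈ 198.58*I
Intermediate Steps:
g(T) = 2*T*(1 + T) (g(T) = (2*T)*(1 + T) = 2*T*(1 + T))
F = -38 (F = -2 + (2*5*(1 + 5) - 96) = -2 + (2*5*6 - 96) = -2 + (60 - 96) = -2 - 36 = -38)
v(R) = -38
√(-39398 + v(122)) = √(-39398 - 38) = √(-39436) = 2*I*√9859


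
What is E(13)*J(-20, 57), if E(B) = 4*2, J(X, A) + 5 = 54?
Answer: 392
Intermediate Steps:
J(X, A) = 49 (J(X, A) = -5 + 54 = 49)
E(B) = 8
E(13)*J(-20, 57) = 8*49 = 392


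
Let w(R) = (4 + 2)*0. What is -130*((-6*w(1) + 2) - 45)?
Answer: 5590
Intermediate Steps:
w(R) = 0 (w(R) = 6*0 = 0)
-130*((-6*w(1) + 2) - 45) = -130*((-6*0 + 2) - 45) = -130*((0 + 2) - 45) = -130*(2 - 45) = -130*(-43) = 5590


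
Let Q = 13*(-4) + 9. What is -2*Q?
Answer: 86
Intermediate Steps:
Q = -43 (Q = -52 + 9 = -43)
-2*Q = -2*(-43) = 86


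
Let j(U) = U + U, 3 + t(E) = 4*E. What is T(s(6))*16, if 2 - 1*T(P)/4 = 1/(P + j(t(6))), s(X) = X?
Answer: 380/3 ≈ 126.67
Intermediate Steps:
t(E) = -3 + 4*E
j(U) = 2*U
T(P) = 8 - 4/(42 + P) (T(P) = 8 - 4/(P + 2*(-3 + 4*6)) = 8 - 4/(P + 2*(-3 + 24)) = 8 - 4/(P + 2*21) = 8 - 4/(P + 42) = 8 - 4/(42 + P))
T(s(6))*16 = (4*(83 + 2*6)/(42 + 6))*16 = (4*(83 + 12)/48)*16 = (4*(1/48)*95)*16 = (95/12)*16 = 380/3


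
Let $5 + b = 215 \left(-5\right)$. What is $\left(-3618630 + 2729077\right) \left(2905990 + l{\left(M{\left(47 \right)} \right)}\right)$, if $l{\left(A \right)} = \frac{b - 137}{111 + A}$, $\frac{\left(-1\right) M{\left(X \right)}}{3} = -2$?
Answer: $- \frac{302447675742989}{117} \approx -2.585 \cdot 10^{12}$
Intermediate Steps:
$b = -1080$ ($b = -5 + 215 \left(-5\right) = -5 - 1075 = -1080$)
$M{\left(X \right)} = 6$ ($M{\left(X \right)} = \left(-3\right) \left(-2\right) = 6$)
$l{\left(A \right)} = - \frac{1217}{111 + A}$ ($l{\left(A \right)} = \frac{-1080 - 137}{111 + A} = - \frac{1217}{111 + A}$)
$\left(-3618630 + 2729077\right) \left(2905990 + l{\left(M{\left(47 \right)} \right)}\right) = \left(-3618630 + 2729077\right) \left(2905990 - \frac{1217}{111 + 6}\right) = - 889553 \left(2905990 - \frac{1217}{117}\right) = \left(-889553\right) \frac{339999613}{117} = - \frac{302447675742989}{117}$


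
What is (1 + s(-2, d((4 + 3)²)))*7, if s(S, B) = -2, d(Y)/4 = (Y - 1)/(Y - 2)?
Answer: -7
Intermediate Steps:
d(Y) = 4*(-1 + Y)/(-2 + Y) (d(Y) = 4*((Y - 1)/(Y - 2)) = 4*((-1 + Y)/(-2 + Y)) = 4*(-1 + Y)/(-2 + Y))
(1 + s(-2, d((4 + 3)²)))*7 = (1 - 2)*7 = -1*7 = -7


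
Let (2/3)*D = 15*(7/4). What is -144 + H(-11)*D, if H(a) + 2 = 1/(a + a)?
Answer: -39519/176 ≈ -224.54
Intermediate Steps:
D = 315/8 (D = 3*(15*(7/4))/2 = (3/2)*(105/4) = 315/8 ≈ 39.375)
H(a) = -2 + 1/(2*a) (H(a) = -2 + 1/(a + a) = -2 + 1/(2*a))
-144 + H(-11)*D = -144 + (-2 + (½)/(-11))*(315/8) = -144 + (-2 + (½)*(-1/11))*(315/8) = -144 + (-2 - 1/22)*(315/8) = -144 - 45/22*315/8 = -144 - 14175/176 = -39519/176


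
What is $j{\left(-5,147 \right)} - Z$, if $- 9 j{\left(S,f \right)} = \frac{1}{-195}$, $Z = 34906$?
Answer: $- \frac{61260029}{1755} \approx -34906.0$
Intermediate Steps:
$j{\left(S,f \right)} = \frac{1}{1755}$ ($j{\left(S,f \right)} = - \frac{1}{9 \left(-195\right)} = \left(- \frac{1}{9}\right) \left(- \frac{1}{195}\right) = \frac{1}{1755}$)
$j{\left(-5,147 \right)} - Z = \frac{1}{1755} - 34906 = - \frac{61260029}{1755}$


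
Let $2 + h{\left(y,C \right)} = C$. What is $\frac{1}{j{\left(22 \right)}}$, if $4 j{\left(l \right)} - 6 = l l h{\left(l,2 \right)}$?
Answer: $\frac{2}{3} \approx 0.66667$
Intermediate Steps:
$h{\left(y,C \right)} = -2 + C$
$j{\left(l \right)} = \frac{3}{2}$ ($j{\left(l \right)} = \frac{3}{2} + \frac{l l \left(-2 + 2\right)}{4} = \frac{3}{2} + \frac{l^{2} \cdot 0}{4} = \frac{3}{2} + \frac{1}{4} \cdot 0 = \frac{3}{2} + 0 = \frac{3}{2}$)
$\frac{1}{j{\left(22 \right)}} = \frac{1}{\frac{3}{2}} = \frac{2}{3}$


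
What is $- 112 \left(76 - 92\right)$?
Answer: $1792$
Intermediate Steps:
$- 112 \left(76 - 92\right) = \left(-112\right) \left(-16\right) = 1792$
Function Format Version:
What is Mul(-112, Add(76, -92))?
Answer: 1792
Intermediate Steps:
Mul(-112, Add(76, -92)) = Mul(-112, -16) = 1792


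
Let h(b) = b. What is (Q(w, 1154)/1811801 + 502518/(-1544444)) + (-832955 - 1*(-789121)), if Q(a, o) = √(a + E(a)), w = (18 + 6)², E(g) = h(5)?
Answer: -33849830407/772222 + √581/1811801 ≈ -43834.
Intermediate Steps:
E(g) = 5
w = 576 (w = 24² = 576)
Q(a, o) = √(5 + a) (Q(a, o) = √(a + 5) = √(5 + a))
(Q(w, 1154)/1811801 + 502518/(-1544444)) + (-832955 - 1*(-789121)) = (√(5 + 576)/1811801 + 502518/(-1544444)) + (-832955 - 1*(-789121)) = (√581*(1/1811801) + 502518*(-1/1544444)) + (-832955 + 789121) = (√581/1811801 - 251259/772222) - 43834 = (-251259/772222 + √581/1811801) - 43834 = -33849830407/772222 + √581/1811801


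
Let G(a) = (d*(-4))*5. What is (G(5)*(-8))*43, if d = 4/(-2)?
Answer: -13760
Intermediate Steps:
d = -2 (d = 4*(-½) = -2)
G(a) = 40 (G(a) = -2*(-4)*5 = 8*5 = 40)
(G(5)*(-8))*43 = (40*(-8))*43 = -320*43 = -13760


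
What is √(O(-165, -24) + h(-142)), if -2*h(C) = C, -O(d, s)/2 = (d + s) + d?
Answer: √779 ≈ 27.911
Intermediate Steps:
O(d, s) = -4*d - 2*s (O(d, s) = -2*((d + s) + d) = -2*(s + 2*d) = -4*d - 2*s)
h(C) = -C/2
√(O(-165, -24) + h(-142)) = √((-4*(-165) - 2*(-24)) - ½*(-142)) = √((660 + 48) + 71) = √(708 + 71) = √779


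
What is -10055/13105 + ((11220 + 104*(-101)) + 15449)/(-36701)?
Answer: -116174176/96193321 ≈ -1.2077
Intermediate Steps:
-10055/13105 + ((11220 + 104*(-101)) + 15449)/(-36701) = -10055*1/13105 + ((11220 - 10504) + 15449)*(-1/36701) = -2011/2621 + (716 + 15449)*(-1/36701) = -2011/2621 + 16165*(-1/36701) = -2011/2621 - 16165/36701 = -116174176/96193321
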